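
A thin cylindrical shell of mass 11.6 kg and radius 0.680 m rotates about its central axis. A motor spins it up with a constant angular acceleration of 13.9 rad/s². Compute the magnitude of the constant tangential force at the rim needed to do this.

I = MR² = (11.6)(0.680)² = 5.364 kg·m².
The required torque is τ = Iα = (5.364)(13.90) = 74.56 N·m.
A tangential force at the rim gives τ = FR, so F = τ/R = 74.56/0.680 = 109.6 N.

F ≈ 110 N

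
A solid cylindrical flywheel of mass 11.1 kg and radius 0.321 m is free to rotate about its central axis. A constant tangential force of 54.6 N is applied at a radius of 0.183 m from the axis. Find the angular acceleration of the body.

I = ½MR² = (1/2)(11.1)(0.321)² = 0.5719 kg·m².
τ = F·r = (54.6)(0.183) = 9.992 N·m.
Newton's second law for rotation, τ = Iα, gives α = τ/I = 9.992/0.5719 = 17.47 rad/s².

α ≈ 17.5 rad/s²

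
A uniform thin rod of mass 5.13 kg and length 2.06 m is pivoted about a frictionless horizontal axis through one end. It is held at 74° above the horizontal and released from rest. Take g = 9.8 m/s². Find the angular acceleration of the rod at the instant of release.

α ≈ 1.97 rad/s²

About the pivot, I = (1/3)ML² = (1/3)(5.13)(2.06)² = 7.257 kg·m².
The weight acts at the center, a distance L/2 = 1.030 m from the pivot; τ = Mg(L/2) cos 74° = 14.27 N·m.
α = τ/I = 14.27/7.257 = 1.967 rad/s².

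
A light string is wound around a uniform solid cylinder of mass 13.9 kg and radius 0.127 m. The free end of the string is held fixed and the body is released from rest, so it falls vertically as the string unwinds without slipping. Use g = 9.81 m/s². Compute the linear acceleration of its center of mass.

Translation: Mg − T = Ma. Rotation about the center: TR = Iα with I = ½MR².
With a = αR: T = (I/R²)a = (1/2)M a, so Mg = (1 + 0.5000)Ma.
a = g/(1 + 0.5000) = 9.81/1.500 = 6.540 m/s².

a ≈ 6.54 m/s²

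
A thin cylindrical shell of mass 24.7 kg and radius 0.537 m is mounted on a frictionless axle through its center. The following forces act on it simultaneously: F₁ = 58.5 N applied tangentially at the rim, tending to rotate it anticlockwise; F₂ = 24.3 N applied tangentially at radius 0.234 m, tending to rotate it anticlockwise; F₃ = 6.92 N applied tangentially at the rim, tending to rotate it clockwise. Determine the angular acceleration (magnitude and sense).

I = MR² = (24.7)(0.537)² = 7.123 kg·m².
Taking anticlockwise as positive: τ₁ = +(58.5)(0.537) = +31.41 N·m; τ₂ = +(24.3)(0.234) = +5.686 N·m; τ₃ = −(6.92)(0.537) = −3.716 N·m.
Net torque τ = 33.38 N·m.
α = τ/I = 33.38/7.123 = 4.687 rad/s².

α ≈ 4.69 rad/s², anticlockwise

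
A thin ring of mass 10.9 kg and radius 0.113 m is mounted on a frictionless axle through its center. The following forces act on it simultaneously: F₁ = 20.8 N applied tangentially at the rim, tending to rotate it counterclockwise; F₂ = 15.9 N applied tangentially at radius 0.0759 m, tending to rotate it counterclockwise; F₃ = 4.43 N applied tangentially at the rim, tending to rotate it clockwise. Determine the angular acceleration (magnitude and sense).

α ≈ 22.0 rad/s², counterclockwise

I = MR² = (10.9)(0.113)² = 0.1392 kg·m².
Taking counterclockwise as positive: τ₁ = +(20.8)(0.113) = +2.350 N·m; τ₂ = +(15.9)(0.0759) = +1.207 N·m; τ₃ = −(4.43)(0.113) = −0.5006 N·m.
Net torque τ = 3.057 N·m.
α = τ/I = 3.057/0.1392 = 21.96 rad/s².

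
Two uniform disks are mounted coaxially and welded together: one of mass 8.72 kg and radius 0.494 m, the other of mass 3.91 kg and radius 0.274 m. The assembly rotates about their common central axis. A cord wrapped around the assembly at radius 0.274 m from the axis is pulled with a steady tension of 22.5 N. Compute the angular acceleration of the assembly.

I = ½M₁R₁² + ½M₂R₂² = ½(8.72)(0.494)² + ½(3.91)(0.274)² = 1.211 kg·m².
τ = F r = (22.5)(0.274) = 6.165 N·m.
α = τ/I = 6.165/1.211 = 5.092 rad/s².

α ≈ 5.09 rad/s²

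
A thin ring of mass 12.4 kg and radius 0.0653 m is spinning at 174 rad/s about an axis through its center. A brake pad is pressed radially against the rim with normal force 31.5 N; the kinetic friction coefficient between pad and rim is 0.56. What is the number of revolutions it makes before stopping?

I = MR² = (12.4)(0.0653)² = 0.05287 kg·m².
Friction force f = μN = (0.56)(31.5) = 17.64 N at the rim; torque magnitude τ = fR = 1.152 N·m, opposing ω.
|α| = τ/I = 1.152/0.05287 = 21.79 rad/s² (deceleration).
ω² = ω₀² − 2|α|θ with ω = 0 ⇒ θ = ω₀²/(2|α|) = 694.9 rad = 110.6 rev.

≈ 111 revolutions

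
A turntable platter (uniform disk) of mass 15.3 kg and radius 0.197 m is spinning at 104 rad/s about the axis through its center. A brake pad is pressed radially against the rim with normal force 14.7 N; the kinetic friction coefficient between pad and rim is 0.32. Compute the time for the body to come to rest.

I = ½MR² = (1/2)(15.3)(0.197)² = 0.2969 kg·m².
Friction force f = μN = (0.32)(14.7) = 4.704 N at the rim; torque magnitude τ = fR = 0.9267 N·m, opposing ω.
|α| = τ/I = 0.9267/0.2969 = 3.121 rad/s² (deceleration).
0 = ω₀ − |α|t ⇒ t = ω₀/|α| = 104/3.121 = 33.32 s.

t ≈ 33.3 s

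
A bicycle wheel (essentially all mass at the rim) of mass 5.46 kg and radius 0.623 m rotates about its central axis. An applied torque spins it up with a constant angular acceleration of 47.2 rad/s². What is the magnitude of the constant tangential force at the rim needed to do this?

F ≈ 161 N

I = MR² = (5.46)(0.623)² = 2.119 kg·m².
The required torque is τ = Iα = (2.119)(47.20) = 100.0 N·m.
A tangential force at the rim gives τ = FR, so F = τ/R = 100.0/0.623 = 160.6 N.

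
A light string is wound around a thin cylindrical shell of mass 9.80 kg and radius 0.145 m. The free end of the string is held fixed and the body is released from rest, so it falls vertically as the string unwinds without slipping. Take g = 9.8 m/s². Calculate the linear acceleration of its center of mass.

a ≈ 4.90 m/s²

Translation: Mg − T = Ma. Rotation about the center: TR = Iα with I = MR².
With a = αR: T = (I/R²)a = M a, so Mg = (1 + 1.000)Ma.
a = g/(1 + 1.000) = 9.8/2.000 = 4.900 m/s².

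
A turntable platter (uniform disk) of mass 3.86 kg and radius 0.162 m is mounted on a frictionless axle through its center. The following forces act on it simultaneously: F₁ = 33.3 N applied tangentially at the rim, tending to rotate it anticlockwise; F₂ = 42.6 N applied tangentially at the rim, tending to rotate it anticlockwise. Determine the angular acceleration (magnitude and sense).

I = ½MR² = (1/2)(3.86)(0.162)² = 0.05065 kg·m².
Taking anticlockwise as positive: τ₁ = +(33.3)(0.162) = +5.395 N·m; τ₂ = +(42.6)(0.162) = +6.901 N·m.
Net torque τ = 12.30 N·m.
α = τ/I = 12.30/0.05065 = 242.8 rad/s².

α ≈ 243 rad/s², anticlockwise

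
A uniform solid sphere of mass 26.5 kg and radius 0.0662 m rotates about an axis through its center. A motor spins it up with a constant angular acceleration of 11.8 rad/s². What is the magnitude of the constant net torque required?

I = (2/5)MR² = (2/5)(26.5)(0.0662)² = 0.04645 kg·m².
τ = Iα = (0.04645)(11.80) = 0.5482 N·m.

τ ≈ 0.548 N·m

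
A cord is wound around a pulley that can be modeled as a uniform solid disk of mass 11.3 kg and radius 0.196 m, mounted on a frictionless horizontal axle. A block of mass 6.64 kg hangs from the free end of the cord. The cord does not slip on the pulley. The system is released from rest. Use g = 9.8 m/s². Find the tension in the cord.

T ≈ 29.9 N

I = ½MR² = (1/2)(11.3)(0.196)² = 0.2171 kg·m².
Block: mg − T = ma. Pulley: TR = Iα. No-slip: a = αR, so T = (I/R²)a = 5.650·a.
Then mg = (m + 5.650)a, so a = (6.64)(9.8)/(6.64 + 5.650) = 5.295 m/s².
T = 5.650·a = 29.92 N.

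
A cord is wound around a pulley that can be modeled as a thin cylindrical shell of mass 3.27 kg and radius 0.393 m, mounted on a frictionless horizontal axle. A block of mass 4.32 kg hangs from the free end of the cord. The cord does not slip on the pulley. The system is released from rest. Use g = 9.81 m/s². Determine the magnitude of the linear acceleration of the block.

a ≈ 5.58 m/s²

I = MR² = (3.27)(0.393)² = 0.5050 kg·m².
Block: mg − T = ma. Pulley: TR = Iα. No-slip: a = αR, so T = (I/R²)a = 3.270·a.
Then mg = (m + 3.270)a, so a = (4.32)(9.81)/(4.32 + 3.270) = 5.584 m/s².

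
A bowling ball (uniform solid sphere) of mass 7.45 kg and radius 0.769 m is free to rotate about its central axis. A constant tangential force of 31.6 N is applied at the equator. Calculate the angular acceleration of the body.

α ≈ 13.8 rad/s²

I = (2/5)MR² = (2/5)(7.45)(0.769)² = 1.762 kg·m².
τ = F R = (31.6)(0.769) = 24.30 N·m.
Newton's second law for rotation, τ = Iα, gives α = τ/I = 24.30/1.762 = 13.79 rad/s².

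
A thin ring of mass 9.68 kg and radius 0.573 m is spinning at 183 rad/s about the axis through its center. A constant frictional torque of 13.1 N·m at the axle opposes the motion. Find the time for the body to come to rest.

t ≈ 44.4 s

I = MR² = (9.68)(0.573)² = 3.178 kg·m².
The net torque has magnitude 13.1 N·m, opposing ω.
|α| = τ/I = 13.10/3.178 = 4.122 rad/s² (deceleration).
0 = ω₀ − |α|t ⇒ t = ω₀/|α| = 183/4.122 = 44.40 s.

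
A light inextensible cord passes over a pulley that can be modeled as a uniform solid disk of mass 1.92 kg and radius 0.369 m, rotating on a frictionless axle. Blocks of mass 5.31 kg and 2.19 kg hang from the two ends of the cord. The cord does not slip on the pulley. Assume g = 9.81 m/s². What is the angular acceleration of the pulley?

I = ½MR² = (1/2)(1.92)(0.369)² = 0.1307 kg·m².
Heavier block: m₁g − T₁ = m₁a. Lighter block: T₂ − m₂g = m₂a.
Pulley: (T₁ − T₂)R = Iα = I(a/R), so T₁ − T₂ = (I/R²)a = (1/2)M_p a = 0.9600·a.
Adding the three: (m₁ − m₂)g = (m₁ + m₂ + 0.9600)a, so a = (5.31 − 2.19)(9.81)/(5.31 + 2.19 + 0.9600) = 3.618 m/s².
α = a/R = 3.618/0.369 = 9.805 rad/s².

α ≈ 9.80 rad/s²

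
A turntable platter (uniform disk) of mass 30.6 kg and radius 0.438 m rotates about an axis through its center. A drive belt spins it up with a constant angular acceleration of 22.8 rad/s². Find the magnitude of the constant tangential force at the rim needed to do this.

F ≈ 153 N

I = ½MR² = (1/2)(30.6)(0.438)² = 2.935 kg·m².
The required torque is τ = Iα = (2.935)(22.80) = 66.92 N·m.
A tangential force at the rim gives τ = FR, so F = τ/R = 66.92/0.438 = 152.8 N.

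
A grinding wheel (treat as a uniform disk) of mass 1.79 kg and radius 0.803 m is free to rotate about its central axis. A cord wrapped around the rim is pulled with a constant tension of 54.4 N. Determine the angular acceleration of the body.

α ≈ 75.7 rad/s²

I = ½MR² = (1/2)(1.79)(0.803)² = 0.5771 kg·m².
τ = F R = (54.4)(0.803) = 43.68 N·m.
Newton's second law for rotation, τ = Iα, gives α = τ/I = 43.68/0.5771 = 75.69 rad/s².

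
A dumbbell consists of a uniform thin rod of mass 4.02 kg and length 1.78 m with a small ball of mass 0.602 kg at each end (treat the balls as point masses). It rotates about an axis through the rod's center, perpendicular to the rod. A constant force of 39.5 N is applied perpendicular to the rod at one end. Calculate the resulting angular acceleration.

α ≈ 17.4 rad/s²

I_rod = (1/12)ML² = (1/12)(4.02)(1.78)² = 1.061 kg·m².
I_balls = 2·m·(L/2)² = 2(0.602)(0.8900)² = 0.9537 kg·m².
Total I = 2.015 kg·m².
τ = F·(L/2) = (39.5)(0.890) = 35.16 N·m.
α = τ/I = 35.16/2.015 = 17.45 rad/s².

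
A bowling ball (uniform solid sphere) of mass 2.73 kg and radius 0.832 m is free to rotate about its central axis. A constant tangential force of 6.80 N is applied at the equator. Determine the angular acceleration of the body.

α ≈ 7.48 rad/s²

I = (2/5)MR² = (2/5)(2.73)(0.832)² = 0.7559 kg·m².
τ = F R = (6.80)(0.832) = 5.658 N·m.
From τ = Iα: α = 5.658/0.7559 = 7.485 rad/s².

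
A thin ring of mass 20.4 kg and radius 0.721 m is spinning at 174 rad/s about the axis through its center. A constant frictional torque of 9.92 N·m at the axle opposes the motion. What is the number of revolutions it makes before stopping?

I = MR² = (20.4)(0.721)² = 10.60 kg·m².
The net torque has magnitude 9.92 N·m, opposing ω.
|α| = τ/I = 9.920/10.60 = 0.9354 rad/s² (deceleration).
ω² = ω₀² − 2|α|θ with ω = 0 ⇒ θ = ω₀²/(2|α|) = 16180 rad = 2576 rev.

≈ 2580 revolutions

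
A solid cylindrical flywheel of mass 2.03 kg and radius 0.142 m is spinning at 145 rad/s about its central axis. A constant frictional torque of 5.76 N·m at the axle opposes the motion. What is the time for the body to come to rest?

t ≈ 0.515 s

I = ½MR² = (1/2)(2.03)(0.142)² = 0.02047 kg·m².
The net torque has magnitude 5.76 N·m, opposing ω.
|α| = τ/I = 5.760/0.02047 = 281.4 rad/s² (deceleration).
0 = ω₀ − |α|t ⇒ t = ω₀/|α| = 145/281.4 = 0.5152 s.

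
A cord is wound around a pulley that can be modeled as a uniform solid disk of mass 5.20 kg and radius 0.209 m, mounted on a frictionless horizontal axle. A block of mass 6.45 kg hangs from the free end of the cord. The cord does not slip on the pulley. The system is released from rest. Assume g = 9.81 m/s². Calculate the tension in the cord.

T ≈ 18.2 N

I = ½MR² = (1/2)(5.20)(0.209)² = 0.1136 kg·m².
Block: mg − T = ma. Pulley: TR = Iα. No-slip: a = αR, so T = (I/R²)a = 2.600·a.
Then mg = (m + 2.600)a, so a = (6.45)(9.81)/(6.45 + 2.600) = 6.992 m/s².
T = 2.600·a = 18.18 N.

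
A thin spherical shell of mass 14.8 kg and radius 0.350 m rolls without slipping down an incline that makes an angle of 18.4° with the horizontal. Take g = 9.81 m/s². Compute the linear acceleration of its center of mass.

a ≈ 1.86 m/s²

Translation along the incline: Mg sinθ − f = Ma.
Rotation about the center: fR = Iα with I = (2/3)MR². No-slip gives a = αR, so f = (I/R²)a = (2/3)M a.
Substituting: Mg sinθ = (1 + 0.6667)Ma, so a = g sinθ/(1 + 0.6667) = (9.81) sin 18.4° / 1.667 = 1.858 m/s².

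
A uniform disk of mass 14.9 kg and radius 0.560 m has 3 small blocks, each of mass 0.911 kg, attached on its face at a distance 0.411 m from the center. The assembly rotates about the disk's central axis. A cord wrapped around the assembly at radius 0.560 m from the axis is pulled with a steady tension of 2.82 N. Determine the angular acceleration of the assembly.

I_disk = ½MR² = ½(14.9)(0.560)² = 2.336 kg·m².
I_blocks = 3·m·r² = 3(0.911)(0.411)² = 0.4617 kg·m².
Total I = 2.798 kg·m².
τ = F r = (2.82)(0.560) = 1.579 N·m.
α = τ/I = 1.579/2.798 = 0.5644 rad/s².

α ≈ 0.564 rad/s²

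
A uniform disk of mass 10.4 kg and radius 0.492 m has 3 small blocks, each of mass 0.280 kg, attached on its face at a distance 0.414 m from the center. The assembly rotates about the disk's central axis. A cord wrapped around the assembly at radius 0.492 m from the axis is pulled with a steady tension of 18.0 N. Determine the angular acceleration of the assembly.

α ≈ 6.31 rad/s²

I_disk = ½MR² = ½(10.4)(0.492)² = 1.259 kg·m².
I_blocks = 3·m·r² = 3(0.280)(0.414)² = 0.1440 kg·m².
Total I = 1.403 kg·m².
τ = F r = (18.0)(0.492) = 8.856 N·m.
α = τ/I = 8.856/1.403 = 6.314 rad/s².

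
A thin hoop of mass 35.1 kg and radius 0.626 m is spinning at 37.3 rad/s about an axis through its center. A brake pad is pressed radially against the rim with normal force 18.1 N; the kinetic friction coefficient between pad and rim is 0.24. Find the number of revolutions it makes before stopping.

≈ 560 revolutions

I = MR² = (35.1)(0.626)² = 13.75 kg·m².
Friction force f = μN = (0.24)(18.1) = 4.344 N at the rim; torque magnitude τ = fR = 2.719 N·m, opposing ω.
|α| = τ/I = 2.719/13.75 = 0.1977 rad/s² (deceleration).
ω² = ω₀² − 2|α|θ with ω = 0 ⇒ θ = ω₀²/(2|α|) = 3519 rad = 560.0 rev.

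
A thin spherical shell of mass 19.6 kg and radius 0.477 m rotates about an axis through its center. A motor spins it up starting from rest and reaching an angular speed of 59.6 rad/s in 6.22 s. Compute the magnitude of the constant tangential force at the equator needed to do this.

F ≈ 59.7 N

I = (2/3)MR² = (2/3)(19.6)(0.477)² = 2.973 kg·m².
α = Δω/Δt = (59.6 − 0)/6.22 = 9.582 rad/s².
The required torque is τ = Iα = (2.973)(9.582) = 28.49 N·m.
A tangential force at the equator gives τ = FR, so F = τ/R = 28.49/0.477 = 59.72 N.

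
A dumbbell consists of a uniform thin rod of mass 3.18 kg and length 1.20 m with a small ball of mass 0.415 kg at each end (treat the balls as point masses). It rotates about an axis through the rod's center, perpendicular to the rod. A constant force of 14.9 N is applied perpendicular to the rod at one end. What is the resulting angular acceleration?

I_rod = (1/12)ML² = (1/12)(3.18)(1.20)² = 0.3816 kg·m².
I_balls = 2·m·(L/2)² = 2(0.415)(0.6000)² = 0.2988 kg·m².
Total I = 0.6804 kg·m².
τ = F·(L/2) = (14.9)(0.600) = 8.940 N·m.
α = τ/I = 8.940/0.6804 = 13.14 rad/s².

α ≈ 13.1 rad/s²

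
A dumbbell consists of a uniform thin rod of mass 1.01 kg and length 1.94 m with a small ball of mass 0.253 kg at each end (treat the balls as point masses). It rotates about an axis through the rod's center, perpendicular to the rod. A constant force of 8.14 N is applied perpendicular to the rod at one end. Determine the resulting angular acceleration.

α ≈ 9.96 rad/s²

I_rod = (1/12)ML² = (1/12)(1.01)(1.94)² = 0.3168 kg·m².
I_balls = 2·m·(L/2)² = 2(0.253)(0.9700)² = 0.4761 kg·m².
Total I = 0.7929 kg·m².
τ = F·(L/2) = (8.14)(0.970) = 7.896 N·m.
α = τ/I = 7.896/0.7929 = 9.959 rad/s².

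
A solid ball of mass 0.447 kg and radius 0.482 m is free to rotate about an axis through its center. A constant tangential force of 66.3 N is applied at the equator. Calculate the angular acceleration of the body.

I = (2/5)MR² = (2/5)(0.447)(0.482)² = 0.04154 kg·m².
τ = F R = (66.3)(0.482) = 31.96 N·m.
Newton's second law for rotation, τ = Iα, gives α = τ/I = 31.96/0.04154 = 769.3 rad/s².

α ≈ 769 rad/s²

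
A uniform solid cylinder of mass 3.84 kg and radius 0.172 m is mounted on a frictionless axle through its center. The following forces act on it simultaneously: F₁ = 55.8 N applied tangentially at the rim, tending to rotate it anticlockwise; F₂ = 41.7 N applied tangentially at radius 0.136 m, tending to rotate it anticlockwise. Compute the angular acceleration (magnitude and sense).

α ≈ 269 rad/s², anticlockwise

I = ½MR² = (1/2)(3.84)(0.172)² = 0.05680 kg·m².
Taking anticlockwise as positive: τ₁ = +(55.8)(0.172) = +9.598 N·m; τ₂ = +(41.7)(0.136) = +5.671 N·m.
Net torque τ = 15.27 N·m.
α = τ/I = 15.27/0.05680 = 268.8 rad/s².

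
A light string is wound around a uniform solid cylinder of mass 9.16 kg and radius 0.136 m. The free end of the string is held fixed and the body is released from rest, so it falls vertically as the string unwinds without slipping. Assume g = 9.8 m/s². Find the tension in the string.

T ≈ 29.9 N

Translation: Mg − T = Ma. Rotation about the center: TR = Iα with I = ½MR².
With a = αR: T = (I/R²)a = (1/2)M a, so Mg = (1 + 0.5000)Ma.
a = g/(1 + 0.5000) = 9.8/1.500 = 6.533 m/s².
T = 0.5000·M·a = (0.5000)(9.16)(6.533) = 29.92 N.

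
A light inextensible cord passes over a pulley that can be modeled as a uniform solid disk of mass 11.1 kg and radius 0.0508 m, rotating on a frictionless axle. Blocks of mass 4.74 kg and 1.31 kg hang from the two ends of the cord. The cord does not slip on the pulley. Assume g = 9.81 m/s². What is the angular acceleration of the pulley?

I = ½MR² = (1/2)(11.1)(0.0508)² = 0.01432 kg·m².
Heavier block: m₁g − T₁ = m₁a. Lighter block: T₂ − m₂g = m₂a.
Pulley: (T₁ − T₂)R = Iα = I(a/R), so T₁ − T₂ = (I/R²)a = (1/2)M_p a = 5.550·a.
Adding the three: (m₁ − m₂)g = (m₁ + m₂ + 5.550)a, so a = (4.74 − 1.31)(9.81)/(4.74 + 1.31 + 5.550) = 2.901 m/s².
α = a/R = 2.901/0.0508 = 57.10 rad/s².

α ≈ 57.1 rad/s²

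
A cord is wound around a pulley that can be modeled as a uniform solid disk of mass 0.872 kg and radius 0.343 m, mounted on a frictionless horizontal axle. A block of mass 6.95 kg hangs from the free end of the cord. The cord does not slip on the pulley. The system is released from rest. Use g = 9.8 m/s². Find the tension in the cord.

I = ½MR² = (1/2)(0.872)(0.343)² = 0.05129 kg·m².
Block: mg − T = ma. Pulley: TR = Iα. No-slip: a = αR, so T = (I/R²)a = 0.4360·a.
Then mg = (m + 0.4360)a, so a = (6.95)(9.8)/(6.95 + 0.4360) = 9.222 m/s².
T = 0.4360·a = 4.021 N.

T ≈ 4.02 N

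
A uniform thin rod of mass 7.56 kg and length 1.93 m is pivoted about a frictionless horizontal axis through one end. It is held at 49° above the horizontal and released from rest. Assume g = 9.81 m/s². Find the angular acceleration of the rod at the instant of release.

About the pivot, I = (1/3)ML² = (1/3)(7.56)(1.93)² = 9.387 kg·m².
The weight acts at the center, a distance L/2 = 0.9650 m from the pivot; τ = Mg(L/2) cos 49° = 46.95 N·m.
α = τ/I = 46.95/9.387 = 5.002 rad/s².
(Equivalently α = (3g/(2L)) cos 49° = 5.002 rad/s².)

α ≈ 5.00 rad/s²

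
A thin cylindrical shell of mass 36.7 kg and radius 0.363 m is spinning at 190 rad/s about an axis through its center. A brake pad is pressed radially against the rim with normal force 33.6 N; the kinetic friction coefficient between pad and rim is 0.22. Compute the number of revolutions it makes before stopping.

I = MR² = (36.7)(0.363)² = 4.836 kg·m².
Friction force f = μN = (0.22)(33.6) = 7.392 N at the rim; torque magnitude τ = fR = 2.683 N·m, opposing ω.
|α| = τ/I = 2.683/4.836 = 0.5549 rad/s² (deceleration).
ω² = ω₀² − 2|α|θ with ω = 0 ⇒ θ = ω₀²/(2|α|) = 32530 rad = 5177 rev.

≈ 5180 revolutions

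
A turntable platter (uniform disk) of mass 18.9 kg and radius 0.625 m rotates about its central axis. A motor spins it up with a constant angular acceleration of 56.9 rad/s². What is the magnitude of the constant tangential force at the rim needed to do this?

I = ½MR² = (1/2)(18.9)(0.625)² = 3.691 kg·m².
The required torque is τ = Iα = (3.691)(56.90) = 210.0 N·m.
A tangential force at the rim gives τ = FR, so F = τ/R = 210.0/0.625 = 336.1 N.

F ≈ 336 N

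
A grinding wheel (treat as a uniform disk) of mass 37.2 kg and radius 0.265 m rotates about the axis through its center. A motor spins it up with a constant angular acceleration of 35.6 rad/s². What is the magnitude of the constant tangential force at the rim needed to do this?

F ≈ 175 N

I = ½MR² = (1/2)(37.2)(0.265)² = 1.306 kg·m².
The required torque is τ = Iα = (1.306)(35.60) = 46.50 N·m.
A tangential force at the rim gives τ = FR, so F = τ/R = 46.50/0.265 = 175.5 N.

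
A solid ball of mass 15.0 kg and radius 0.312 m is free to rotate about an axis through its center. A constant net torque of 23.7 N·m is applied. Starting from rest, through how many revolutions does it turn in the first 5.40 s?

I = (2/5)MR² = (2/5)(15.0)(0.312)² = 0.5841 kg·m².
α = τ/I = 23.7/0.5841 = 40.58 rad/s².
θ = ½αt² = ½(40.58)(5.40)² = 591.6 rad.
Revolutions = θ/(2π) = 94.16.

≈ 94.2 revolutions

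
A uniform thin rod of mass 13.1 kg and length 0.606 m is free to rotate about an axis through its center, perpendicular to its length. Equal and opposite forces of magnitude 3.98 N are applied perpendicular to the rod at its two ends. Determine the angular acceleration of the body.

I = (1/12)ML² = (1/12)(13.1)(0.606)² = 0.4009 kg·m².
The couple gives τ = F·(L/2) + F·(L/2) = F L = (3.98)(0.606) = 2.412 N·m.
Newton's second law for rotation, τ = Iα, gives α = τ/I = 2.412/0.4009 = 6.016 rad/s².

α ≈ 6.02 rad/s²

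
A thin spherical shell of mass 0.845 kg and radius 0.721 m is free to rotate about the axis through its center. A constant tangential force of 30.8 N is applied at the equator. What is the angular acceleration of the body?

α ≈ 75.8 rad/s²

I = (2/3)MR² = (2/3)(0.845)(0.721)² = 0.2928 kg·m².
τ = F R = (30.8)(0.721) = 22.21 N·m.
From τ = Iα: α = 22.21/0.2928 = 75.83 rad/s².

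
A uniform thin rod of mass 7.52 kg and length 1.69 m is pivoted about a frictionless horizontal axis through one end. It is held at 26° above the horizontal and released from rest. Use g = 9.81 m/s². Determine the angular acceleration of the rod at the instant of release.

About the pivot, I = (1/3)ML² = (1/3)(7.52)(1.69)² = 7.159 kg·m².
The weight acts at the center, a distance L/2 = 0.8450 m from the pivot; τ = Mg(L/2) cos 26° = 56.03 N·m.
α = τ/I = 56.03/7.159 = 7.826 rad/s².

α ≈ 7.83 rad/s²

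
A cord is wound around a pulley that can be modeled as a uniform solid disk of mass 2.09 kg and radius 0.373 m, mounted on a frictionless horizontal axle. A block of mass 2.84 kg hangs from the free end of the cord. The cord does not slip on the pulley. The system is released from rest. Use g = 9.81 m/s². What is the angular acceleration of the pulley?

I = ½MR² = (1/2)(2.09)(0.373)² = 0.1454 kg·m².
Block: mg − T = ma. Pulley: TR = Iα. No-slip: a = αR, so T = (I/R²)a = 1.045·a.
Then mg = (m + 1.045)a, so a = (2.84)(9.81)/(2.84 + 1.045) = 7.171 m/s².
α = a/R = 7.171/0.373 = 19.23 rad/s².

α ≈ 19.2 rad/s²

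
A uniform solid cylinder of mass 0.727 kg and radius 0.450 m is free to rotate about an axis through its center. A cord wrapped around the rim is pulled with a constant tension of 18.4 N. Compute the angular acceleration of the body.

α ≈ 112 rad/s²

I = ½MR² = (1/2)(0.727)(0.450)² = 0.07361 kg·m².
τ = F R = (18.4)(0.450) = 8.280 N·m.
From τ = Iα: α = 8.280/0.07361 = 112.5 rad/s².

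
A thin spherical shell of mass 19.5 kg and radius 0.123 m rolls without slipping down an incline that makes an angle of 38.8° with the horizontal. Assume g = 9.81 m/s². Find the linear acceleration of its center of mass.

a ≈ 3.69 m/s²

Translation along the incline: Mg sinθ − f = Ma.
Rotation about the center: fR = Iα with I = (2/3)MR². No-slip gives a = αR, so f = (I/R²)a = (2/3)M a.
Substituting: Mg sinθ = (1 + 0.6667)Ma, so a = g sinθ/(1 + 0.6667) = (9.81) sin 38.8° / 1.667 = 3.688 m/s².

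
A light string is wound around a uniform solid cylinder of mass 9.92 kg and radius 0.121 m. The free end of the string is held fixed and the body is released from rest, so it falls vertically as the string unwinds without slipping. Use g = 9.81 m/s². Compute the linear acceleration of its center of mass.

a ≈ 6.54 m/s²

Translation: Mg − T = Ma. Rotation about the center: TR = Iα with I = ½MR².
With a = αR: T = (I/R²)a = (1/2)M a, so Mg = (1 + 0.5000)Ma.
a = g/(1 + 0.5000) = 9.81/1.500 = 6.540 m/s².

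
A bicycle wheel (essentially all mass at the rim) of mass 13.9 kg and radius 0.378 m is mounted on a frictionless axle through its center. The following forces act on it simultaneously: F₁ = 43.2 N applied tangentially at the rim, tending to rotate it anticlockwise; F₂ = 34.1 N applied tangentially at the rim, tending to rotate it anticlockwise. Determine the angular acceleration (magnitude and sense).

I = MR² = (13.9)(0.378)² = 1.986 kg·m².
Taking anticlockwise as positive: τ₁ = +(43.2)(0.378) = +16.33 N·m; τ₂ = +(34.1)(0.378) = +12.89 N·m.
Net torque τ = 29.22 N·m.
α = τ/I = 29.22/1.986 = 14.71 rad/s².

α ≈ 14.7 rad/s², anticlockwise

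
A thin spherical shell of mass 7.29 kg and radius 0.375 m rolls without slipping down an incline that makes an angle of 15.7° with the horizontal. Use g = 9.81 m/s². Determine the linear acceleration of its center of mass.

a ≈ 1.59 m/s²

Translation along the incline: Mg sinθ − f = Ma.
Rotation about the center: fR = Iα with I = (2/3)MR². No-slip gives a = αR, so f = (I/R²)a = (2/3)M a.
Substituting: Mg sinθ = (1 + 0.6667)Ma, so a = g sinθ/(1 + 0.6667) = (9.81) sin 15.7° / 1.667 = 1.593 m/s².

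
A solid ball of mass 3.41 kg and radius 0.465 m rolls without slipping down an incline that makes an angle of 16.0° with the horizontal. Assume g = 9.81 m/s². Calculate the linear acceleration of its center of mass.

a ≈ 1.93 m/s²

Translation along the incline: Mg sinθ − f = Ma.
Rotation about the center: fR = Iα with I = (2/5)MR². No-slip gives a = αR, so f = (I/R²)a = (2/5)M a.
Substituting: Mg sinθ = (1 + 0.4000)Ma, so a = g sinθ/(1 + 0.4000) = (9.81) sin 16.0° / 1.400 = 1.931 m/s².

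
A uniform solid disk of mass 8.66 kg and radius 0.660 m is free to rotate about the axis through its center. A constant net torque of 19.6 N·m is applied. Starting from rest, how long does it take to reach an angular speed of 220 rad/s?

t ≈ 21.2 s

I = ½MR² = (1/2)(8.66)(0.660)² = 1.886 kg·m².
α = τ/I = 19.6/1.886 = 10.39 rad/s².
ω = αt ⇒ t = ω/α = 220/10.39 = 21.17 s.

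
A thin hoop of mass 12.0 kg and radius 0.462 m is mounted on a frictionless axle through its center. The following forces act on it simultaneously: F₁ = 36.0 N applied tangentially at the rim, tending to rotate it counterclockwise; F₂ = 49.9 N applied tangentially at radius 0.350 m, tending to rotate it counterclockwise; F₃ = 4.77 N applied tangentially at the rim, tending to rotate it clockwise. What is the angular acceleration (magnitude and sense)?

I = MR² = (12.0)(0.462)² = 2.561 kg·m².
Taking counterclockwise as positive: τ₁ = +(36.0)(0.462) = +16.63 N·m; τ₂ = +(49.9)(0.350) = +17.46 N·m; τ₃ = −(4.77)(0.462) = −2.204 N·m.
Net torque τ = 31.89 N·m.
α = τ/I = 31.89/2.561 = 12.45 rad/s².

α ≈ 12.5 rad/s², counterclockwise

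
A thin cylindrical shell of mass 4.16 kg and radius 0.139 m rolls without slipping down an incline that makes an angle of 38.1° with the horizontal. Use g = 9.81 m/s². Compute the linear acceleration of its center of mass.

a ≈ 3.03 m/s²

Translation along the incline: Mg sinθ − f = Ma.
Rotation about the center: fR = Iα with I = MR². No-slip gives a = αR, so f = (I/R²)a = M a.
Substituting: Mg sinθ = (1 + 1.000)Ma, so a = g sinθ/(1 + 1.000) = (9.81) sin 38.1° / 2.000 = 3.027 m/s².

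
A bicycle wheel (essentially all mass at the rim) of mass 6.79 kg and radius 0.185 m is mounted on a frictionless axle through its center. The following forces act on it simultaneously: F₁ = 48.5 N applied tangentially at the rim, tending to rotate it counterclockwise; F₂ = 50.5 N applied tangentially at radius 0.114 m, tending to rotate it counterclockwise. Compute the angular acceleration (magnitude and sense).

α ≈ 63.4 rad/s², counterclockwise

I = MR² = (6.79)(0.185)² = 0.2324 kg·m².
Taking counterclockwise as positive: τ₁ = +(48.5)(0.185) = +8.973 N·m; τ₂ = +(50.5)(0.114) = +5.757 N·m.
Net torque τ = 14.73 N·m.
α = τ/I = 14.73/0.2324 = 63.38 rad/s².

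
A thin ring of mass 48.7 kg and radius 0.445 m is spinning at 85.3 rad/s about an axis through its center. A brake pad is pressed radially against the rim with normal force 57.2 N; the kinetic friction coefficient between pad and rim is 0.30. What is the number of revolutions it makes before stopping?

≈ 731 revolutions

I = MR² = (48.7)(0.445)² = 9.644 kg·m².
Friction force f = μN = (0.30)(57.2) = 17.16 N at the rim; torque magnitude τ = fR = 7.636 N·m, opposing ω.
|α| = τ/I = 7.636/9.644 = 0.7918 rad/s² (deceleration).
ω² = ω₀² − 2|α|θ with ω = 0 ⇒ θ = ω₀²/(2|α|) = 4595 rad = 731.2 rev.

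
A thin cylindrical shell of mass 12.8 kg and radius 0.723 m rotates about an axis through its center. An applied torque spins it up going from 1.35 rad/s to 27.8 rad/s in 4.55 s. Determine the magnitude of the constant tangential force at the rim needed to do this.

F ≈ 53.8 N

I = MR² = (12.8)(0.723)² = 6.691 kg·m².
α = Δω/Δt = (27.8 − 1.35)/4.55 = 5.813 rad/s².
The required torque is τ = Iα = (6.691)(5.813) = 38.90 N·m.
A tangential force at the rim gives τ = FR, so F = τ/R = 38.90/0.723 = 53.80 N.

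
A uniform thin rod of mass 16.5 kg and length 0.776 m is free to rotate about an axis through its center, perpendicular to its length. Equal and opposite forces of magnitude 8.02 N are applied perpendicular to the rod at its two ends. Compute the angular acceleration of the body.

α ≈ 7.52 rad/s²

I = (1/12)ML² = (1/12)(16.5)(0.776)² = 0.8280 kg·m².
The couple gives τ = F·(L/2) + F·(L/2) = F L = (8.02)(0.776) = 6.224 N·m.
Newton's second law for rotation, τ = Iα, gives α = τ/I = 6.224/0.8280 = 7.516 rad/s².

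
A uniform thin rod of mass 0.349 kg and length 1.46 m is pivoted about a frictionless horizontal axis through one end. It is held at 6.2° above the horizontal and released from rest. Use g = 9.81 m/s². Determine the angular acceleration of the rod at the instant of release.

α ≈ 10.0 rad/s²

About the pivot, I = (1/3)ML² = (1/3)(0.349)(1.46)² = 0.2480 kg·m².
The weight acts at the center, a distance L/2 = 0.7300 m from the pivot; τ = Mg(L/2) cos 6.2° = 2.485 N·m.
α = τ/I = 2.485/0.2480 = 10.02 rad/s².
(Equivalently α = (3g/(2L)) cos 6.2° = 10.02 rad/s².)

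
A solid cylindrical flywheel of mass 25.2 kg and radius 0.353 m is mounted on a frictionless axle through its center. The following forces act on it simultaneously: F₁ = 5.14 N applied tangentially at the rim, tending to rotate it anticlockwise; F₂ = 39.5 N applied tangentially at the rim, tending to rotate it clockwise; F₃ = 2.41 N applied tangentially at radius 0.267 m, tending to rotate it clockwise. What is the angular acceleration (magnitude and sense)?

I = ½MR² = (1/2)(25.2)(0.353)² = 1.570 kg·m².
Taking anticlockwise as positive: τ₁ = +(5.14)(0.353) = +1.814 N·m; τ₂ = −(39.5)(0.353) = −13.94 N·m; τ₃ = −(2.41)(0.267) = −0.6435 N·m.
Net torque τ = -12.77 N·m.
α = τ/I = -12.77/1.570 = -8.135 rad/s².

α ≈ 8.14 rad/s², clockwise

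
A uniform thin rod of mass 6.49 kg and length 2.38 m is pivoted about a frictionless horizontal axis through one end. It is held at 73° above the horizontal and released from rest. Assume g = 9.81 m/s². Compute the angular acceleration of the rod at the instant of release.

α ≈ 1.81 rad/s²

About the pivot, I = (1/3)ML² = (1/3)(6.49)(2.38)² = 12.25 kg·m².
The weight acts at the center, a distance L/2 = 1.190 m from the pivot; τ = Mg(L/2) cos 73° = 22.15 N·m.
α = τ/I = 22.15/12.25 = 1.808 rad/s².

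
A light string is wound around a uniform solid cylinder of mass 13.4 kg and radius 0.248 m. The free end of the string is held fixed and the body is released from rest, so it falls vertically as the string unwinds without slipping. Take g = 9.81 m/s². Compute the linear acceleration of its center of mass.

a ≈ 6.54 m/s²

Translation: Mg − T = Ma. Rotation about the center: TR = Iα with I = ½MR².
With a = αR: T = (I/R²)a = (1/2)M a, so Mg = (1 + 0.5000)Ma.
a = g/(1 + 0.5000) = 9.81/1.500 = 6.540 m/s².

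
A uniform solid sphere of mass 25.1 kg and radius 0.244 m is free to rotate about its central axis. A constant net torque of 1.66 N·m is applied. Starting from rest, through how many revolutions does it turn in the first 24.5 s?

≈ 133 revolutions

I = (2/5)MR² = (2/5)(25.1)(0.244)² = 0.5977 kg·m².
α = τ/I = 1.66/0.5977 = 2.777 rad/s².
θ = ½αt² = ½(2.777)(24.5)² = 833.5 rad.
Revolutions = θ/(2π) = 132.7.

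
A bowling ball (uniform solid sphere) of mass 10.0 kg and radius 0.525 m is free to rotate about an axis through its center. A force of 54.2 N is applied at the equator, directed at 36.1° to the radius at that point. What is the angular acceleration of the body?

α ≈ 15.2 rad/s²

I = (2/5)MR² = (2/5)(10.0)(0.525)² = 1.103 kg·m².
Only the tangential component produces torque: τ = F R sinθ = (54.2)(0.525) sin 36.1° = 16.77 N·m.
Newton's second law for rotation, τ = Iα, gives α = τ/I = 16.77/1.103 = 15.21 rad/s².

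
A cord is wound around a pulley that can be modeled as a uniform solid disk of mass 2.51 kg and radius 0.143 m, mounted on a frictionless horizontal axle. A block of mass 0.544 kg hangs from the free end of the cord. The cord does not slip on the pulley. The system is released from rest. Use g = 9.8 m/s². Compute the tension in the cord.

I = ½MR² = (1/2)(2.51)(0.143)² = 0.02566 kg·m².
Block: mg − T = ma. Pulley: TR = Iα. No-slip: a = αR, so T = (I/R²)a = 1.255·a.
Then mg = (m + 1.255)a, so a = (0.544)(9.8)/(0.544 + 1.255) = 2.963 m/s².
T = 1.255·a = 3.719 N.

T ≈ 3.72 N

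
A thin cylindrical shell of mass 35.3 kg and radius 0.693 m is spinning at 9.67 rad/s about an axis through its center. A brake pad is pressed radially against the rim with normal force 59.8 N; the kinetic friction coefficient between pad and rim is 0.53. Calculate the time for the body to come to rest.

t ≈ 7.46 s

I = MR² = (35.3)(0.693)² = 16.95 kg·m².
Friction force f = μN = (0.53)(59.8) = 31.69 N at the rim; torque magnitude τ = fR = 21.96 N·m, opposing ω.
|α| = τ/I = 21.96/16.95 = 1.296 rad/s² (deceleration).
0 = ω₀ − |α|t ⇒ t = ω₀/|α| = 9.67/1.296 = 7.464 s.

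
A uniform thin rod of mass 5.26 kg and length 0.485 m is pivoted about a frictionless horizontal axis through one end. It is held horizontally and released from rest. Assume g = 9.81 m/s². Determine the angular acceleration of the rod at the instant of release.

α ≈ 30.3 rad/s²

About the pivot, I = (1/3)ML² = (1/3)(5.26)(0.485)² = 0.4124 kg·m².
The weight acts at the center, a distance L/2 = 0.2425 m from the pivot; τ = Mg(L/2) = 12.51 N·m.
α = τ/I = 12.51/0.4124 = 30.34 rad/s².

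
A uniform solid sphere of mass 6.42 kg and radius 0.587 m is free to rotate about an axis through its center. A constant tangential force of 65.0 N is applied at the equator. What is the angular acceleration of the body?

α ≈ 43.1 rad/s²

I = (2/5)MR² = (2/5)(6.42)(0.587)² = 0.8849 kg·m².
τ = F R = (65.0)(0.587) = 38.16 N·m.
Newton's second law for rotation, τ = Iα, gives α = τ/I = 38.16/0.8849 = 43.12 rad/s².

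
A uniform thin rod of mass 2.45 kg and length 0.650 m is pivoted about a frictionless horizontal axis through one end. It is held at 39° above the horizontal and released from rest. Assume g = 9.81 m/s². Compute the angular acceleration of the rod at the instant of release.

About the pivot, I = (1/3)ML² = (1/3)(2.45)(0.650)² = 0.3450 kg·m².
The weight acts at the center, a distance L/2 = 0.3250 m from the pivot; τ = Mg(L/2) cos 39° = 6.070 N·m.
α = τ/I = 6.070/0.3450 = 17.59 rad/s².
(Equivalently α = (3g/(2L)) cos 39° = 17.59 rad/s².)

α ≈ 17.6 rad/s²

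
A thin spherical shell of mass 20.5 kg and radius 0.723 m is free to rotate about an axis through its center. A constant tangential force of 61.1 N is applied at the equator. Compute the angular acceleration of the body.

α ≈ 6.18 rad/s²

I = (2/3)MR² = (2/3)(20.5)(0.723)² = 7.144 kg·m².
τ = F R = (61.1)(0.723) = 44.18 N·m.
From τ = Iα: α = 44.18/7.144 = 6.184 rad/s².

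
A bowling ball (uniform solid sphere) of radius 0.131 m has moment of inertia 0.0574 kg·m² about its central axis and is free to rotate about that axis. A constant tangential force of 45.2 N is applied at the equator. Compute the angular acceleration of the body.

α ≈ 103 rad/s²

τ = F R = (45.2)(0.131) = 5.921 N·m.
From τ = Iα: α = 5.921/0.05740 = 103.2 rad/s².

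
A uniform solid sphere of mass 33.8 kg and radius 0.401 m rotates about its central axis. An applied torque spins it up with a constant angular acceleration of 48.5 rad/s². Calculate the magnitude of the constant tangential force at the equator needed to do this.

I = (2/5)MR² = (2/5)(33.8)(0.401)² = 2.174 kg·m².
The required torque is τ = Iα = (2.174)(48.50) = 105.4 N·m.
A tangential force at the equator gives τ = FR, so F = τ/R = 105.4/0.401 = 262.9 N.

F ≈ 263 N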